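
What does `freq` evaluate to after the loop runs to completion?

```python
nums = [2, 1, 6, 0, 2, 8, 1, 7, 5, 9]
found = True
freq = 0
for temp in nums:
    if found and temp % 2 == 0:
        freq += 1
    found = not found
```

Let's trace through this code step by step.

Initialize: nums = [2, 1, 6, 0, 2, 8, 1, 7, 5, 9]
Initialize: found = True
Initialize: freq = 0
Entering loop: for temp in nums:
After iteration 1: temp = 2, found = False, freq = 1
After iteration 2: temp = 1, found = True, freq = 1
After iteration 3: temp = 6, found = False, freq = 2
After iteration 4: temp = 0, found = True, freq = 2
After iteration 5: temp = 2, found = False, freq = 3
After iteration 6: temp = 8, found = True, freq = 3
After iteration 7: temp = 1, found = False, freq = 3
After iteration 8: temp = 7, found = True, freq = 3
After iteration 9: temp = 5, found = False, freq = 3
After iteration 10: temp = 9, found = True, freq = 3
Loop ends.

Final answer: 3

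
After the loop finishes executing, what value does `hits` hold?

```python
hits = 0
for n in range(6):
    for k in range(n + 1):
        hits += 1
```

Let's trace through this code step by step.

Initialize: hits = 0
Entering loop: for n in range(6):
After iteration 1: n = 0, hits = 1, k = 0
After iteration 2: n = 1, hits = 3, k = 1
After iteration 3: n = 2, hits = 6, k = 2
After iteration 4: n = 3, hits = 10, k = 3
After iteration 5: n = 4, hits = 15, k = 4
After iteration 6: n = 5, hits = 21, k = 5
Loop ends.

Final answer: 21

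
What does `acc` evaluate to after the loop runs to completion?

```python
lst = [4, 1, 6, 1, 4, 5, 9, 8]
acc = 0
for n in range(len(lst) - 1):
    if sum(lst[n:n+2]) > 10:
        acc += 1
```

Let's trace through this code step by step.

Initialize: lst = [4, 1, 6, 1, 4, 5, 9, 8]
Initialize: acc = 0
Entering loop: for n in range(len(lst) - 1):
After iteration 1: n = 0, acc = 0
After iteration 2: n = 1, acc = 0
After iteration 3: n = 2, acc = 0
After iteration 4: n = 3, acc = 0
After iteration 5: n = 4, acc = 0
After iteration 6: n = 5, acc = 1
After iteration 7: n = 6, acc = 2
Loop ends.

Final answer: 2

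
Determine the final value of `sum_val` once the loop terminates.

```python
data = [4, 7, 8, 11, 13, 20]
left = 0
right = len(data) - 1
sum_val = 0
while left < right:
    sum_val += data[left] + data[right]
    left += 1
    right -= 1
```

Let's trace through this code step by step.

Initialize: data = [4, 7, 8, 11, 13, 20]
Initialize: left = 0
Initialize: right = 5
Initialize: sum_val = 0
Entering loop: while left < right:
After iteration 1: left = 1, right = 4, sum_val = 24
After iteration 2: left = 2, right = 3, sum_val = 44
After iteration 3: left = 3, right = 2, sum_val = 63
Loop ends.

Final answer: 63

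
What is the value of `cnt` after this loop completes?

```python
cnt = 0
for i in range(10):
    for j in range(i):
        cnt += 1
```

Let's trace through this code step by step.

Initialize: cnt = 0
Entering loop: for i in range(10):
After iteration 1: i = 0, cnt = 0
After iteration 2: i = 1, cnt = 1, j = 0
After iteration 3: i = 2, cnt = 3, j = 1
After iteration 4: i = 3, cnt = 6, j = 2
After iteration 5: i = 4, cnt = 10, j = 3
After iteration 6: i = 5, cnt = 15, j = 4
After iteration 7: i = 6, cnt = 21, j = 5
After iteration 8: i = 7, cnt = 28, j = 6
After iteration 9: i = 8, cnt = 36, j = 7
After iteration 10: i = 9, cnt = 45, j = 8
Loop ends.

Final answer: 45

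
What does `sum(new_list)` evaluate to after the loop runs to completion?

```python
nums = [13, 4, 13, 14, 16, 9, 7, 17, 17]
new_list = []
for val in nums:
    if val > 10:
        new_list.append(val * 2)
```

Let's trace through this code step by step.

Initialize: nums = [13, 4, 13, 14, 16, 9, 7, 17, 17]
Initialize: new_list = []
Entering loop: for val in nums:
After iteration 1: val = 13, new_list = [26]
After iteration 2: val = 4, new_list = [26]
After iteration 3: val = 13, new_list = [26, 26]
After iteration 4: val = 14, new_list = [26, 26, 28]
After iteration 5: val = 16, new_list = [26, 26, 28, 32]
After iteration 6: val = 9, new_list = [26, 26, 28, 32]
After iteration 7: val = 7, new_list = [26, 26, 28, 32]
After iteration 8: val = 17, new_list = [26, 26, 28, 32, 34]
After iteration 9: val = 17, new_list = [26, 26, 28, 32, 34, 34]
Loop ends.
sum(new_list) = 180

Final answer: 180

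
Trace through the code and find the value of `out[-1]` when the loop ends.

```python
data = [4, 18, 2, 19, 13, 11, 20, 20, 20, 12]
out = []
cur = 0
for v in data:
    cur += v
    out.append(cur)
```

Let's trace through this code step by step.

Initialize: data = [4, 18, 2, 19, 13, 11, 20, 20, 20, 12]
Initialize: out = []
Initialize: cur = 0
Entering loop: for v in data:
After iteration 1: v = 4, out = [4], cur = 4
After iteration 2: v = 18, out = [4, 22], cur = 22
After iteration 3: v = 2, out = [4, 22, 24], cur = 24
After iteration 4: v = 19, out = [4, 22, 24, 43], cur = 43
After iteration 5: v = 13, out = [4, 22, 24, 43, 56], cur = 56
After iteration 6: v = 11, out = [4, 22, 24, 43, 56, 67], cur = 67
After iteration 7: v = 20, out = [4, 22, 24, 43, 56, 67, 87], cur = 87
After iteration 8: v = 20, out = [4, 22, 24, 43, 56, 67, 87, 107], cur = 107
After iteration 9: v = 20, out = [4, 22, 24, 43, 56, 67, 87, 107, 127], cur = 127
After iteration 10: v = 12, out = [4, 22, 24, 43, 56, 67, 87, 107, 127, 139], cur = 139
Loop ends.
out[-1] = 139

Final answer: 139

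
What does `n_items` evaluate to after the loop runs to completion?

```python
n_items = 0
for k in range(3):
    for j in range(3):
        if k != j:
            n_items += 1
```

Let's trace through this code step by step.

Initialize: n_items = 0
Entering loop: for k in range(3):
After iteration 1: k = 0, n_items = 2
After iteration 2: k = 1, n_items = 4
After iteration 3: k = 2, n_items = 6
Loop ends.

Final answer: 6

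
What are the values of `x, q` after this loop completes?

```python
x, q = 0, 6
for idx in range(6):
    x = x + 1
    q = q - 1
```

Let's trace through this code step by step.

Initialize: x = 0
Initialize: q = 6
Entering loop: for idx in range(6):
After iteration 1: idx = 0, x = 1, q = 5
After iteration 2: idx = 1, x = 2, q = 4
After iteration 3: idx = 2, x = 3, q = 3
After iteration 4: idx = 3, x = 4, q = 2
After iteration 5: idx = 4, x = 5, q = 1
After iteration 6: idx = 5, x = 6, q = 0
Loop ends.

Final answer: 6, 0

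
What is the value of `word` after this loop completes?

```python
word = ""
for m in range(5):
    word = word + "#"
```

Let's trace through this code step by step.

Initialize: word = ''
Entering loop: for m in range(5):
After iteration 1: m = 0, word = '#'
After iteration 2: m = 1, word = '##'
After iteration 3: m = 2, word = '###'
After iteration 4: m = 3, word = '####'
After iteration 5: m = 4, word = '#####'
Loop ends.

Final answer: '#####'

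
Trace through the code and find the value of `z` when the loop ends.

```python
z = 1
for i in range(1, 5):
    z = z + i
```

Let's trace through this code step by step.

Initialize: z = 1
Entering loop: for i in range(1, 5):
After iteration 1: i = 1, z = 2
After iteration 2: i = 2, z = 4
After iteration 3: i = 3, z = 7
After iteration 4: i = 4, z = 11
Loop ends.

Final answer: 11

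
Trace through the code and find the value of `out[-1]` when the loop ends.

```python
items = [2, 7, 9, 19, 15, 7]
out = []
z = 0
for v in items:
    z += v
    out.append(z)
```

Let's trace through this code step by step.

Initialize: items = [2, 7, 9, 19, 15, 7]
Initialize: out = []
Initialize: z = 0
Entering loop: for v in items:
After iteration 1: v = 2, out = [2], z = 2
After iteration 2: v = 7, out = [2, 9], z = 9
After iteration 3: v = 9, out = [2, 9, 18], z = 18
After iteration 4: v = 19, out = [2, 9, 18, 37], z = 37
After iteration 5: v = 15, out = [2, 9, 18, 37, 52], z = 52
After iteration 6: v = 7, out = [2, 9, 18, 37, 52, 59], z = 59
Loop ends.
out[-1] = 59

Final answer: 59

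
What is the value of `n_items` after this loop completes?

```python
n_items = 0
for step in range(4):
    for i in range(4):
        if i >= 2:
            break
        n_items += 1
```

Let's trace through this code step by step.

Initialize: n_items = 0
Entering loop: for step in range(4):
After iteration 1: step = 0, n_items = 2
After iteration 2: step = 1, n_items = 4
After iteration 3: step = 2, n_items = 6
After iteration 4: step = 3, n_items = 8
Loop ends.

Final answer: 8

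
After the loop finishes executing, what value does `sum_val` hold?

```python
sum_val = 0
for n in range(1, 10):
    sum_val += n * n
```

Let's trace through this code step by step.

Initialize: sum_val = 0
Entering loop: for n in range(1, 10):
After iteration 1: n = 1, sum_val = 1
After iteration 2: n = 2, sum_val = 5
After iteration 3: n = 3, sum_val = 14
After iteration 4: n = 4, sum_val = 30
After iteration 5: n = 5, sum_val = 55
After iteration 6: n = 6, sum_val = 91
After iteration 7: n = 7, sum_val = 140
After iteration 8: n = 8, sum_val = 204
After iteration 9: n = 9, sum_val = 285
Loop ends.

Final answer: 285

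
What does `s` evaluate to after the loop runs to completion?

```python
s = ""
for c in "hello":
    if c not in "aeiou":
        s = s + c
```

Let's trace through this code step by step.

Initialize: s = ''
Entering loop: for c in "hello":
After iteration 1: c = 'h', s = 'h'
After iteration 2: c = 'e', s = 'h'
After iteration 3: c = 'l', s = 'hl'
After iteration 4: c = 'l', s = 'hll'
After iteration 5: c = 'o', s = 'hll'
Loop ends.

Final answer: 'hll'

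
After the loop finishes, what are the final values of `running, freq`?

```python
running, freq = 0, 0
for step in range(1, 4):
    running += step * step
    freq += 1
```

Let's trace through this code step by step.

Initialize: running = 0
Initialize: freq = 0
Entering loop: for step in range(1, 4):
After iteration 1: step = 1, running = 1, freq = 1
After iteration 2: step = 2, running = 5, freq = 2
After iteration 3: step = 3, running = 14, freq = 3
Loop ends.

Final answer: 14, 3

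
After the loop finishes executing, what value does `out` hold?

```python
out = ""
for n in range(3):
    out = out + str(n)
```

Let's trace through this code step by step.

Initialize: out = ''
Entering loop: for n in range(3):
After iteration 1: n = 0, out = '0'
After iteration 2: n = 1, out = '01'
After iteration 3: n = 2, out = '012'
Loop ends.

Final answer: '012'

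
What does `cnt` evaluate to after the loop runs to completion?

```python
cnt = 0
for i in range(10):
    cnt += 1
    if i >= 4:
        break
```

Let's trace through this code step by step.

Initialize: cnt = 0
Entering loop: for i in range(10):
After iteration 1: i = 0, cnt = 1
After iteration 2: i = 1, cnt = 2
After iteration 3: i = 2, cnt = 3
After iteration 4: i = 3, cnt = 4
After iteration 5: i = 4, cnt = 5
Loop ends.

Final answer: 5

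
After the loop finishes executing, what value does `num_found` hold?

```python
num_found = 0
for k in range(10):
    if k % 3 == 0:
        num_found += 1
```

Let's trace through this code step by step.

Initialize: num_found = 0
Entering loop: for k in range(10):
After iteration 1: k = 0, num_found = 1
After iteration 2: k = 1, num_found = 1
After iteration 3: k = 2, num_found = 1
After iteration 4: k = 3, num_found = 2
After iteration 5: k = 4, num_found = 2
After iteration 6: k = 5, num_found = 2
After iteration 7: k = 6, num_found = 3
After iteration 8: k = 7, num_found = 3
After iteration 9: k = 8, num_found = 3
After iteration 10: k = 9, num_found = 4
Loop ends.

Final answer: 4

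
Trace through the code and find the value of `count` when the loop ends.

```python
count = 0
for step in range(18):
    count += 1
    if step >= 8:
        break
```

Let's trace through this code step by step.

Initialize: count = 0
Entering loop: for step in range(18):
After iteration 1: step = 0, count = 1
After iteration 2: step = 1, count = 2
After iteration 3: step = 2, count = 3
After iteration 4: step = 3, count = 4
After iteration 5: step = 4, count = 5
After iteration 6: step = 5, count = 6
After iteration 7: step = 6, count = 7
After iteration 8: step = 7, count = 8
After iteration 9: step = 8, count = 9
Loop ends.

Final answer: 9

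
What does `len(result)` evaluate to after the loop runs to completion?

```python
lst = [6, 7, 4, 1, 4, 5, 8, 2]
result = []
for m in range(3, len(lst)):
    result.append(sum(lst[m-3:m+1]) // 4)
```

Let's trace through this code step by step.

Initialize: lst = [6, 7, 4, 1, 4, 5, 8, 2]
Initialize: result = []
Entering loop: for m in range(3, len(lst)):
After iteration 1: m = 3, result = [4]
After iteration 2: m = 4, result = [4, 4]
After iteration 3: m = 5, result = [4, 4, 3]
After iteration 4: m = 6, result = [4, 4, 3, 4]
After iteration 5: m = 7, result = [4, 4, 3, 4, 4]
Loop ends.
len(result) = 5

Final answer: 5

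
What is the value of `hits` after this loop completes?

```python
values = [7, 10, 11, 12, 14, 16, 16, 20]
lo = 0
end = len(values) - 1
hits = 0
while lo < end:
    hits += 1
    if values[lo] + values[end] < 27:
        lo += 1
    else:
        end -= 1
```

Let's trace through this code step by step.

Initialize: values = [7, 10, 11, 12, 14, 16, 16, 20]
Initialize: lo = 0
Initialize: end = 7
Initialize: hits = 0
Entering loop: while lo < end:
After iteration 1: lo = 0, end = 6, hits = 1
After iteration 2: lo = 1, end = 6, hits = 2
After iteration 3: lo = 2, end = 6, hits = 3
After iteration 4: lo = 2, end = 5, hits = 4
After iteration 5: lo = 2, end = 4, hits = 5
After iteration 6: lo = 3, end = 4, hits = 6
After iteration 7: lo = 4, end = 4, hits = 7
Loop ends.

Final answer: 7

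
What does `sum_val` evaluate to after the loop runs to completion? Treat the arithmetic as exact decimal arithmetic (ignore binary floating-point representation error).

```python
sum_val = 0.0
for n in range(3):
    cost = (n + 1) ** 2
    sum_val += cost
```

Let's trace through this code step by step.

Initialize: sum_val = 0.0
Entering loop: for n in range(3):
After iteration 1: n = 0, sum_val = 1.0, cost = 1
After iteration 2: n = 1, sum_val = 5.0, cost = 4
After iteration 3: n = 2, sum_val = 14.0, cost = 9
Loop ends.

Final answer: 14.0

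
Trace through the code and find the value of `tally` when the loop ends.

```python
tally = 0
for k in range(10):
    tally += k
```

Let's trace through this code step by step.

Initialize: tally = 0
Entering loop: for k in range(10):
After iteration 1: k = 0, tally = 0
After iteration 2: k = 1, tally = 1
After iteration 3: k = 2, tally = 3
After iteration 4: k = 3, tally = 6
After iteration 5: k = 4, tally = 10
After iteration 6: k = 5, tally = 15
After iteration 7: k = 6, tally = 21
After iteration 8: k = 7, tally = 28
After iteration 9: k = 8, tally = 36
After iteration 10: k = 9, tally = 45
Loop ends.

Final answer: 45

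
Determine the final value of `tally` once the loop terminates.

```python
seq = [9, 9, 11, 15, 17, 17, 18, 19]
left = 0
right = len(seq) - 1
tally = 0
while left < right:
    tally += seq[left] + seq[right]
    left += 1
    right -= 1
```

Let's trace through this code step by step.

Initialize: seq = [9, 9, 11, 15, 17, 17, 18, 19]
Initialize: left = 0
Initialize: right = 7
Initialize: tally = 0
Entering loop: while left < right:
After iteration 1: left = 1, right = 6, tally = 28
After iteration 2: left = 2, right = 5, tally = 55
After iteration 3: left = 3, right = 4, tally = 83
After iteration 4: left = 4, right = 3, tally = 115
Loop ends.

Final answer: 115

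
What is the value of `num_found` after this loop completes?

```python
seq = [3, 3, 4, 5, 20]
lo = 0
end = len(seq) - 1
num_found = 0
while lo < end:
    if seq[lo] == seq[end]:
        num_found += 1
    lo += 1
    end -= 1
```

Let's trace through this code step by step.

Initialize: seq = [3, 3, 4, 5, 20]
Initialize: lo = 0
Initialize: end = 4
Initialize: num_found = 0
Entering loop: while lo < end:
After iteration 1: lo = 1, end = 3, num_found = 0
After iteration 2: lo = 2, end = 2, num_found = 0
Loop ends.

Final answer: 0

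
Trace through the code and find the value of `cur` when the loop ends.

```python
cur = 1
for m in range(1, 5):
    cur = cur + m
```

Let's trace through this code step by step.

Initialize: cur = 1
Entering loop: for m in range(1, 5):
After iteration 1: m = 1, cur = 2
After iteration 2: m = 2, cur = 4
After iteration 3: m = 3, cur = 7
After iteration 4: m = 4, cur = 11
Loop ends.

Final answer: 11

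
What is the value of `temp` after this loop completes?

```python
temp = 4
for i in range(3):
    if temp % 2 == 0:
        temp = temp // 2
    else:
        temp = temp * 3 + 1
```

Let's trace through this code step by step.

Initialize: temp = 4
Entering loop: for i in range(3):
After iteration 1: i = 0, temp = 2
After iteration 2: i = 1, temp = 1
After iteration 3: i = 2, temp = 4
Loop ends.

Final answer: 4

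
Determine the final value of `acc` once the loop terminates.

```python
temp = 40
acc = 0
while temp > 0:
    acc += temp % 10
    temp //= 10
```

Let's trace through this code step by step.

Initialize: temp = 40
Initialize: acc = 0
Entering loop: while temp > 0:
After iteration 1: temp = 4, acc = 0
After iteration 2: temp = 0, acc = 4
Loop ends.

Final answer: 4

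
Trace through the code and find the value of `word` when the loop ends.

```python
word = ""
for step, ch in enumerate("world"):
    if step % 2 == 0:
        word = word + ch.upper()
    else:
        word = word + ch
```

Let's trace through this code step by step.

Initialize: word = ''
Entering loop: for step, ch in enumerate("world"):
After iteration 1: step = 0, ch = 'w', word = 'W'
After iteration 2: step = 1, ch = 'o', word = 'Wo'
After iteration 3: step = 2, ch = 'r', word = 'WoR'
After iteration 4: step = 3, ch = 'l', word = 'WoRl'
After iteration 5: step = 4, ch = 'd', word = 'WoRlD'
Loop ends.

Final answer: 'WoRlD'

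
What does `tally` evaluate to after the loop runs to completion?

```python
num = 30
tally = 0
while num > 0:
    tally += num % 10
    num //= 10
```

Let's trace through this code step by step.

Initialize: num = 30
Initialize: tally = 0
Entering loop: while num > 0:
After iteration 1: num = 3, tally = 0
After iteration 2: num = 0, tally = 3
Loop ends.

Final answer: 3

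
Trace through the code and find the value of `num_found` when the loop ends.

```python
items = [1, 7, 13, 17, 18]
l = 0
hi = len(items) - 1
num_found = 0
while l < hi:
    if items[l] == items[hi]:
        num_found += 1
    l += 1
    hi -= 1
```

Let's trace through this code step by step.

Initialize: items = [1, 7, 13, 17, 18]
Initialize: l = 0
Initialize: hi = 4
Initialize: num_found = 0
Entering loop: while l < hi:
After iteration 1: l = 1, hi = 3, num_found = 0
After iteration 2: l = 2, hi = 2, num_found = 0
Loop ends.

Final answer: 0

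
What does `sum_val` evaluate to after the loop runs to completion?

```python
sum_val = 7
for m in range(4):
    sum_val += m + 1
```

Let's trace through this code step by step.

Initialize: sum_val = 7
Entering loop: for m in range(4):
After iteration 1: m = 0, sum_val = 8
After iteration 2: m = 1, sum_val = 10
After iteration 3: m = 2, sum_val = 13
After iteration 4: m = 3, sum_val = 17
Loop ends.

Final answer: 17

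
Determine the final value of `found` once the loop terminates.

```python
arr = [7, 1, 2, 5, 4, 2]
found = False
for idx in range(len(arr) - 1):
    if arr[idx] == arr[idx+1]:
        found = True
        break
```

Let's trace through this code step by step.

Initialize: arr = [7, 1, 2, 5, 4, 2]
Initialize: found = False
Entering loop: for idx in range(len(arr) - 1):
After iteration 1: idx = 0, found = False
After iteration 2: idx = 1, found = False
After iteration 3: idx = 2, found = False
After iteration 4: idx = 3, found = False
After iteration 5: idx = 4, found = False
Loop ends.

Final answer: False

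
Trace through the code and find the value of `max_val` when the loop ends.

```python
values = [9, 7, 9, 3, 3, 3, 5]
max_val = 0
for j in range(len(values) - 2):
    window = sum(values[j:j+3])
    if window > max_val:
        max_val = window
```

Let's trace through this code step by step.

Initialize: values = [9, 7, 9, 3, 3, 3, 5]
Initialize: max_val = 0
Entering loop: for j in range(len(values) - 2):
After iteration 1: j = 0, max_val = 25, window = 25
After iteration 2: j = 1, max_val = 25, window = 19
After iteration 3: j = 2, max_val = 25, window = 15
After iteration 4: j = 3, max_val = 25, window = 9
After iteration 5: j = 4, max_val = 25, window = 11
Loop ends.

Final answer: 25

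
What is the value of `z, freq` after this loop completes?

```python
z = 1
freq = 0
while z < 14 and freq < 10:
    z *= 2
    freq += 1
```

Let's trace through this code step by step.

Initialize: z = 1
Initialize: freq = 0
Entering loop: while z < 14 and freq < 10:
After iteration 1: z = 2, freq = 1
After iteration 2: z = 4, freq = 2
After iteration 3: z = 8, freq = 3
After iteration 4: z = 16, freq = 4
Loop ends.

Final answer: 16, 4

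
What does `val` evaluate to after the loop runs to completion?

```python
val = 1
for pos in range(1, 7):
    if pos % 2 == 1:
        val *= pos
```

Let's trace through this code step by step.

Initialize: val = 1
Entering loop: for pos in range(1, 7):
After iteration 1: pos = 1, val = 1
After iteration 2: pos = 2, val = 1
After iteration 3: pos = 3, val = 3
After iteration 4: pos = 4, val = 3
After iteration 5: pos = 5, val = 15
After iteration 6: pos = 6, val = 15
Loop ends.

Final answer: 15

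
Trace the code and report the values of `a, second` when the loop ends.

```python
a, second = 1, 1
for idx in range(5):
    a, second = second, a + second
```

Let's trace through this code step by step.

Initialize: a = 1
Initialize: second = 1
Entering loop: for idx in range(5):
After iteration 1: idx = 0, a = 1, second = 2
After iteration 2: idx = 1, a = 2, second = 3
After iteration 3: idx = 2, a = 3, second = 5
After iteration 4: idx = 3, a = 5, second = 8
After iteration 5: idx = 4, a = 8, second = 13
Loop ends.

Final answer: 8, 13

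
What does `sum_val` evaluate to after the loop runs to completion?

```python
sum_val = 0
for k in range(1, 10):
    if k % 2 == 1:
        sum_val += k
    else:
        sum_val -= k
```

Let's trace through this code step by step.

Initialize: sum_val = 0
Entering loop: for k in range(1, 10):
After iteration 1: k = 1, sum_val = 1
After iteration 2: k = 2, sum_val = -1
After iteration 3: k = 3, sum_val = 2
After iteration 4: k = 4, sum_val = -2
After iteration 5: k = 5, sum_val = 3
After iteration 6: k = 6, sum_val = -3
After iteration 7: k = 7, sum_val = 4
After iteration 8: k = 8, sum_val = -4
After iteration 9: k = 9, sum_val = 5
Loop ends.

Final answer: 5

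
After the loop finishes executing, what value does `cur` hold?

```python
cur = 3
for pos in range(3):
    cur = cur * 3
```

Let's trace through this code step by step.

Initialize: cur = 3
Entering loop: for pos in range(3):
After iteration 1: pos = 0, cur = 9
After iteration 2: pos = 1, cur = 27
After iteration 3: pos = 2, cur = 81
Loop ends.

Final answer: 81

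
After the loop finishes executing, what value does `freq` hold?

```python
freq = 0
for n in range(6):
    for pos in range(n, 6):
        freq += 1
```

Let's trace through this code step by step.

Initialize: freq = 0
Entering loop: for n in range(6):
After iteration 1: n = 0, freq = 6
After iteration 2: n = 1, freq = 11
After iteration 3: n = 2, freq = 15
After iteration 4: n = 3, freq = 18
After iteration 5: n = 4, freq = 20
After iteration 6: n = 5, freq = 21
Loop ends.

Final answer: 21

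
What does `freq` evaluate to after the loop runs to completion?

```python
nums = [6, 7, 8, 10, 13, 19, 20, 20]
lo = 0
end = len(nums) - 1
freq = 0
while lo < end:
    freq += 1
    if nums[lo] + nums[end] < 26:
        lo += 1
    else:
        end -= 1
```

Let's trace through this code step by step.

Initialize: nums = [6, 7, 8, 10, 13, 19, 20, 20]
Initialize: lo = 0
Initialize: end = 7
Initialize: freq = 0
Entering loop: while lo < end:
After iteration 1: lo = 0, end = 6, freq = 1
After iteration 2: lo = 0, end = 5, freq = 2
After iteration 3: lo = 1, end = 5, freq = 3
After iteration 4: lo = 1, end = 4, freq = 4
After iteration 5: lo = 2, end = 4, freq = 5
After iteration 6: lo = 3, end = 4, freq = 6
After iteration 7: lo = 4, end = 4, freq = 7
Loop ends.

Final answer: 7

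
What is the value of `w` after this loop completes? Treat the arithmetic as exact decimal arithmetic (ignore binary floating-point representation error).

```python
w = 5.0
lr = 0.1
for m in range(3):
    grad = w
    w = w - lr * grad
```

Let's trace through this code step by step.

Initialize: w = 5.0
Initialize: lr = 0.1
Entering loop: for m in range(3):
After iteration 1: m = 0, w = 4.5, grad = 5.0
After iteration 2: m = 1, w = 4.05, grad = 4.5
After iteration 3: m = 2, w = 3.645, grad = 4.05
Loop ends.

Final answer: 3.645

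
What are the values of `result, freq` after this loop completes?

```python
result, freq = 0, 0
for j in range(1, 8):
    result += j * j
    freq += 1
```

Let's trace through this code step by step.

Initialize: result = 0
Initialize: freq = 0
Entering loop: for j in range(1, 8):
After iteration 1: j = 1, result = 1, freq = 1
After iteration 2: j = 2, result = 5, freq = 2
After iteration 3: j = 3, result = 14, freq = 3
After iteration 4: j = 4, result = 30, freq = 4
After iteration 5: j = 5, result = 55, freq = 5
After iteration 6: j = 6, result = 91, freq = 6
After iteration 7: j = 7, result = 140, freq = 7
Loop ends.

Final answer: 140, 7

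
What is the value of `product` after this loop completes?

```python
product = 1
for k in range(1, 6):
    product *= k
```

Let's trace through this code step by step.

Initialize: product = 1
Entering loop: for k in range(1, 6):
After iteration 1: k = 1, product = 1
After iteration 2: k = 2, product = 2
After iteration 3: k = 3, product = 6
After iteration 4: k = 4, product = 24
After iteration 5: k = 5, product = 120
Loop ends.

Final answer: 120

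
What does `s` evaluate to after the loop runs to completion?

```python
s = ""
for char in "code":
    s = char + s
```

Let's trace through this code step by step.

Initialize: s = ''
Entering loop: for char in "code":
After iteration 1: char = 'c', s = 'c'
After iteration 2: char = 'o', s = 'oc'
After iteration 3: char = 'd', s = 'doc'
After iteration 4: char = 'e', s = 'edoc'
Loop ends.

Final answer: 'edoc'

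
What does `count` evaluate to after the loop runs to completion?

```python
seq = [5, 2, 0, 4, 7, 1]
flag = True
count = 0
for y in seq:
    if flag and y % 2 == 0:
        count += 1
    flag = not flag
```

Let's trace through this code step by step.

Initialize: seq = [5, 2, 0, 4, 7, 1]
Initialize: flag = True
Initialize: count = 0
Entering loop: for y in seq:
After iteration 1: y = 5, flag = False, count = 0
After iteration 2: y = 2, flag = True, count = 0
After iteration 3: y = 0, flag = False, count = 1
After iteration 4: y = 4, flag = True, count = 1
After iteration 5: y = 7, flag = False, count = 1
After iteration 6: y = 1, flag = True, count = 1
Loop ends.

Final answer: 1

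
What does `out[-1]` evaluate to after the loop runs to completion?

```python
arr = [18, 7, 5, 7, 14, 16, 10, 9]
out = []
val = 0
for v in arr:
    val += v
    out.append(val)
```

Let's trace through this code step by step.

Initialize: arr = [18, 7, 5, 7, 14, 16, 10, 9]
Initialize: out = []
Initialize: val = 0
Entering loop: for v in arr:
After iteration 1: v = 18, out = [18], val = 18
After iteration 2: v = 7, out = [18, 25], val = 25
After iteration 3: v = 5, out = [18, 25, 30], val = 30
After iteration 4: v = 7, out = [18, 25, 30, 37], val = 37
After iteration 5: v = 14, out = [18, 25, 30, 37, 51], val = 51
After iteration 6: v = 16, out = [18, 25, 30, 37, 51, 67], val = 67
After iteration 7: v = 10, out = [18, 25, 30, 37, 51, 67, 77], val = 77
After iteration 8: v = 9, out = [18, 25, 30, 37, 51, 67, 77, 86], val = 86
Loop ends.
out[-1] = 86

Final answer: 86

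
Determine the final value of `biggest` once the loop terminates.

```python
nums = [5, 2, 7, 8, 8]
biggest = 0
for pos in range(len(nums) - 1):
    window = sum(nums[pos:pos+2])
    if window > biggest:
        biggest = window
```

Let's trace through this code step by step.

Initialize: nums = [5, 2, 7, 8, 8]
Initialize: biggest = 0
Entering loop: for pos in range(len(nums) - 1):
After iteration 1: pos = 0, biggest = 7, window = 7
After iteration 2: pos = 1, biggest = 9, window = 9
After iteration 3: pos = 2, biggest = 15, window = 15
After iteration 4: pos = 3, biggest = 16, window = 16
Loop ends.

Final answer: 16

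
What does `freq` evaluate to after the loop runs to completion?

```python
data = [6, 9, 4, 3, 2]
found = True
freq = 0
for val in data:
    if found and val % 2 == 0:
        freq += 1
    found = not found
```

Let's trace through this code step by step.

Initialize: data = [6, 9, 4, 3, 2]
Initialize: found = True
Initialize: freq = 0
Entering loop: for val in data:
After iteration 1: val = 6, found = False, freq = 1
After iteration 2: val = 9, found = True, freq = 1
After iteration 3: val = 4, found = False, freq = 2
After iteration 4: val = 3, found = True, freq = 2
After iteration 5: val = 2, found = False, freq = 3
Loop ends.

Final answer: 3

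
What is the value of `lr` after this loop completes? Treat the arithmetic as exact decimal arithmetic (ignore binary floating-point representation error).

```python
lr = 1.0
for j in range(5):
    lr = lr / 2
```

Let's trace through this code step by step.

Initialize: lr = 1.0
Entering loop: for j in range(5):
After iteration 1: j = 0, lr = 0.5
After iteration 2: j = 1, lr = 0.25
After iteration 3: j = 2, lr = 0.125
After iteration 4: j = 3, lr = 0.0625
After iteration 5: j = 4, lr = 0.03125
Loop ends.

Final answer: 0.03125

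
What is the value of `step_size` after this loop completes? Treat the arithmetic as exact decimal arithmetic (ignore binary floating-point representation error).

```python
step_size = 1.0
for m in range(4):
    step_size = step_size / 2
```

Let's trace through this code step by step.

Initialize: step_size = 1.0
Entering loop: for m in range(4):
After iteration 1: m = 0, step_size = 0.5
After iteration 2: m = 1, step_size = 0.25
After iteration 3: m = 2, step_size = 0.125
After iteration 4: m = 3, step_size = 0.0625
Loop ends.

Final answer: 0.0625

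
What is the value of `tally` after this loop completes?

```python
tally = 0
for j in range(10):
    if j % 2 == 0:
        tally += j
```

Let's trace through this code step by step.

Initialize: tally = 0
Entering loop: for j in range(10):
After iteration 1: j = 0, tally = 0
After iteration 2: j = 1, tally = 0
After iteration 3: j = 2, tally = 2
After iteration 4: j = 3, tally = 2
After iteration 5: j = 4, tally = 6
After iteration 6: j = 5, tally = 6
After iteration 7: j = 6, tally = 12
After iteration 8: j = 7, tally = 12
After iteration 9: j = 8, tally = 20
After iteration 10: j = 9, tally = 20
Loop ends.

Final answer: 20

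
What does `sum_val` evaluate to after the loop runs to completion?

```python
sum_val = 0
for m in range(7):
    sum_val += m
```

Let's trace through this code step by step.

Initialize: sum_val = 0
Entering loop: for m in range(7):
After iteration 1: m = 0, sum_val = 0
After iteration 2: m = 1, sum_val = 1
After iteration 3: m = 2, sum_val = 3
After iteration 4: m = 3, sum_val = 6
After iteration 5: m = 4, sum_val = 10
After iteration 6: m = 5, sum_val = 15
After iteration 7: m = 6, sum_val = 21
Loop ends.

Final answer: 21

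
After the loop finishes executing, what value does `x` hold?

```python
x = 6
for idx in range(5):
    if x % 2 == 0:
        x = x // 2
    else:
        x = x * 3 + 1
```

Let's trace through this code step by step.

Initialize: x = 6
Entering loop: for idx in range(5):
After iteration 1: idx = 0, x = 3
After iteration 2: idx = 1, x = 10
After iteration 3: idx = 2, x = 5
After iteration 4: idx = 3, x = 16
After iteration 5: idx = 4, x = 8
Loop ends.

Final answer: 8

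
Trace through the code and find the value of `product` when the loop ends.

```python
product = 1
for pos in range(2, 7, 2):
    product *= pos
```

Let's trace through this code step by step.

Initialize: product = 1
Entering loop: for pos in range(2, 7, 2):
After iteration 1: pos = 2, product = 2
After iteration 2: pos = 4, product = 8
After iteration 3: pos = 6, product = 48
Loop ends.

Final answer: 48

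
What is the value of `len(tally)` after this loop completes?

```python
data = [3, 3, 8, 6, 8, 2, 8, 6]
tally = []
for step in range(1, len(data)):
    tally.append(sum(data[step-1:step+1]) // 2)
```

Let's trace through this code step by step.

Initialize: data = [3, 3, 8, 6, 8, 2, 8, 6]
Initialize: tally = []
Entering loop: for step in range(1, len(data)):
After iteration 1: step = 1, tally = [3]
After iteration 2: step = 2, tally = [3, 5]
After iteration 3: step = 3, tally = [3, 5, 7]
After iteration 4: step = 4, tally = [3, 5, 7, 7]
After iteration 5: step = 5, tally = [3, 5, 7, 7, 5]
After iteration 6: step = 6, tally = [3, 5, 7, 7, 5, 5]
After iteration 7: step = 7, tally = [3, 5, 7, 7, 5, 5, 7]
Loop ends.
len(tally) = 7

Final answer: 7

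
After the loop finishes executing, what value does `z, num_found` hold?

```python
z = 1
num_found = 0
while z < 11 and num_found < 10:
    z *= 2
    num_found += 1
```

Let's trace through this code step by step.

Initialize: z = 1
Initialize: num_found = 0
Entering loop: while z < 11 and num_found < 10:
After iteration 1: z = 2, num_found = 1
After iteration 2: z = 4, num_found = 2
After iteration 3: z = 8, num_found = 3
After iteration 4: z = 16, num_found = 4
Loop ends.

Final answer: 16, 4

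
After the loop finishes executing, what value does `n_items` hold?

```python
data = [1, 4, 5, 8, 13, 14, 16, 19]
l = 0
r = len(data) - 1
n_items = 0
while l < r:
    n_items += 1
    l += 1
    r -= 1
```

Let's trace through this code step by step.

Initialize: data = [1, 4, 5, 8, 13, 14, 16, 19]
Initialize: l = 0
Initialize: r = 7
Initialize: n_items = 0
Entering loop: while l < r:
After iteration 1: l = 1, r = 6, n_items = 1
After iteration 2: l = 2, r = 5, n_items = 2
After iteration 3: l = 3, r = 4, n_items = 3
After iteration 4: l = 4, r = 3, n_items = 4
Loop ends.

Final answer: 4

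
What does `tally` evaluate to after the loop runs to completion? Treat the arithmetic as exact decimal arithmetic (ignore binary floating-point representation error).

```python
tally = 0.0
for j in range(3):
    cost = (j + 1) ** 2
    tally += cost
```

Let's trace through this code step by step.

Initialize: tally = 0.0
Entering loop: for j in range(3):
After iteration 1: j = 0, tally = 1.0, cost = 1
After iteration 2: j = 1, tally = 5.0, cost = 4
After iteration 3: j = 2, tally = 14.0, cost = 9
Loop ends.

Final answer: 14.0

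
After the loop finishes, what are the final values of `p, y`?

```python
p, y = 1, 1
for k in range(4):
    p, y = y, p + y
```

Let's trace through this code step by step.

Initialize: p = 1
Initialize: y = 1
Entering loop: for k in range(4):
After iteration 1: k = 0, p = 1, y = 2
After iteration 2: k = 1, p = 2, y = 3
After iteration 3: k = 2, p = 3, y = 5
After iteration 4: k = 3, p = 5, y = 8
Loop ends.

Final answer: 5, 8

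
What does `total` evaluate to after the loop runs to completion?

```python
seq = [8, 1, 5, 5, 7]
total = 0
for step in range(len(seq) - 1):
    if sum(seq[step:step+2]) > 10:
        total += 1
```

Let's trace through this code step by step.

Initialize: seq = [8, 1, 5, 5, 7]
Initialize: total = 0
Entering loop: for step in range(len(seq) - 1):
After iteration 1: step = 0, total = 0
After iteration 2: step = 1, total = 0
After iteration 3: step = 2, total = 0
After iteration 4: step = 3, total = 1
Loop ends.

Final answer: 1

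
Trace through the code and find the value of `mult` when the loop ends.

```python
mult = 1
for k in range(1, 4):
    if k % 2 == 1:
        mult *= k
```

Let's trace through this code step by step.

Initialize: mult = 1
Entering loop: for k in range(1, 4):
After iteration 1: k = 1, mult = 1
After iteration 2: k = 2, mult = 1
After iteration 3: k = 3, mult = 3
Loop ends.

Final answer: 3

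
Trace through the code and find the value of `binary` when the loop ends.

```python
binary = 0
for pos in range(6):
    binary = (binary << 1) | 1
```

Let's trace through this code step by step.

Initialize: binary = 0
Entering loop: for pos in range(6):
After iteration 1: pos = 0, binary = 1
After iteration 2: pos = 1, binary = 3
After iteration 3: pos = 2, binary = 7
After iteration 4: pos = 3, binary = 15
After iteration 5: pos = 4, binary = 31
After iteration 6: pos = 5, binary = 63
Loop ends.

Final answer: 63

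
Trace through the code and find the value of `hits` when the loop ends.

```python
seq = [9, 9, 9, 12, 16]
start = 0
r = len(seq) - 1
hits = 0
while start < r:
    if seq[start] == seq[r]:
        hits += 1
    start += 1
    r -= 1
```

Let's trace through this code step by step.

Initialize: seq = [9, 9, 9, 12, 16]
Initialize: start = 0
Initialize: r = 4
Initialize: hits = 0
Entering loop: while start < r:
After iteration 1: start = 1, r = 3, hits = 0
After iteration 2: start = 2, r = 2, hits = 0
Loop ends.

Final answer: 0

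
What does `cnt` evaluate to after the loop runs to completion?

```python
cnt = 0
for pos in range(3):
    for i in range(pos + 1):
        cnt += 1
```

Let's trace through this code step by step.

Initialize: cnt = 0
Entering loop: for pos in range(3):
After iteration 1: pos = 0, cnt = 1, i = 0
After iteration 2: pos = 1, cnt = 3, i = 1
After iteration 3: pos = 2, cnt = 6, i = 2
Loop ends.

Final answer: 6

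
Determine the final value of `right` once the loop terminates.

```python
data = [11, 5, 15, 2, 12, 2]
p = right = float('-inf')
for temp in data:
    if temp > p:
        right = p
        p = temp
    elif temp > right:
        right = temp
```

Let's trace through this code step by step.

Initialize: data = [11, 5, 15, 2, 12, 2]
Initialize: p = -inf
Initialize: right = -inf
Entering loop: for temp in data:
After iteration 1: temp = 11, p = 11, right = -inf
After iteration 2: temp = 5, p = 11, right = 5
After iteration 3: temp = 15, p = 15, right = 11
After iteration 4: temp = 2, p = 15, right = 11
After iteration 5: temp = 12, p = 15, right = 12
After iteration 6: temp = 2, p = 15, right = 12
Loop ends.

Final answer: 12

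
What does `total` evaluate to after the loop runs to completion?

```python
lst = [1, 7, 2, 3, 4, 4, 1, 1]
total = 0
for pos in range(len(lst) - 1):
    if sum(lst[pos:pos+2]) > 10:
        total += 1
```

Let's trace through this code step by step.

Initialize: lst = [1, 7, 2, 3, 4, 4, 1, 1]
Initialize: total = 0
Entering loop: for pos in range(len(lst) - 1):
After iteration 1: pos = 0, total = 0
After iteration 2: pos = 1, total = 0
After iteration 3: pos = 2, total = 0
After iteration 4: pos = 3, total = 0
After iteration 5: pos = 4, total = 0
After iteration 6: pos = 5, total = 0
After iteration 7: pos = 6, total = 0
Loop ends.

Final answer: 0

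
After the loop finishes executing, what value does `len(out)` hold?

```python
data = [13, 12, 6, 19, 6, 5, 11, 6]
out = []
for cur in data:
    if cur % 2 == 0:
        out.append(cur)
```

Let's trace through this code step by step.

Initialize: data = [13, 12, 6, 19, 6, 5, 11, 6]
Initialize: out = []
Entering loop: for cur in data:
After iteration 1: cur = 13, out = []
After iteration 2: cur = 12, out = [12]
After iteration 3: cur = 6, out = [12, 6]
After iteration 4: cur = 19, out = [12, 6]
After iteration 5: cur = 6, out = [12, 6, 6]
After iteration 6: cur = 5, out = [12, 6, 6]
After iteration 7: cur = 11, out = [12, 6, 6]
After iteration 8: cur = 6, out = [12, 6, 6, 6]
Loop ends.
len(out) = 4

Final answer: 4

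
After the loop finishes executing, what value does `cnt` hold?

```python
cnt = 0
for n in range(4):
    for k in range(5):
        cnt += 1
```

Let's trace through this code step by step.

Initialize: cnt = 0
Entering loop: for n in range(4):
After iteration 1: n = 0, cnt = 5
After iteration 2: n = 1, cnt = 10
After iteration 3: n = 2, cnt = 15
After iteration 4: n = 3, cnt = 20
Loop ends.

Final answer: 20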